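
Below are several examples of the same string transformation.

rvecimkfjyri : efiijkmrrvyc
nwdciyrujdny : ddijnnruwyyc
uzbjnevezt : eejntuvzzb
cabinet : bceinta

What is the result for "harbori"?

bhiorra

Rule — sort the characters into alphabetical order, then move the first character to the end.
For "harbori", step one produces "abhiorr"; step two turns that into "bhiorra".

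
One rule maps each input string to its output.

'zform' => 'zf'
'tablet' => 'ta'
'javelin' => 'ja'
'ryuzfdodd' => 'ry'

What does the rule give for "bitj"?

Looking at the pairs, the operation is to keep only the first 2 characters.
"bitj" → "bi".

bi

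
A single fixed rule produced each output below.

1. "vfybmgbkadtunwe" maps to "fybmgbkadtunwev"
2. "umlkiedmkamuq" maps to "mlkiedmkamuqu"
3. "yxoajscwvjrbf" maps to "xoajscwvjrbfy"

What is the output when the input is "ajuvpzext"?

Looking at the pairs, the operation is to move the first character to the end.
On "ajuvpzext" that produces "juvpzexta".

juvpzexta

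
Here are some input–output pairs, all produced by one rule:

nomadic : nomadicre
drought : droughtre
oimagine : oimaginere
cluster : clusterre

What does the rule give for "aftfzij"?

In each case the input is transformed by: append "re".
So "aftfzij" becomes "aftfzijre".

aftfzijre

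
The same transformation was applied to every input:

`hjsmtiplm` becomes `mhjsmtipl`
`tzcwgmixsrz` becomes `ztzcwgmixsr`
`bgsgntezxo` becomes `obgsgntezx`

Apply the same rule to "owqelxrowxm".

The transformation: move the last character to the front.
So "owqelxrowxm" becomes "mowqelxrowx".

mowqelxrowx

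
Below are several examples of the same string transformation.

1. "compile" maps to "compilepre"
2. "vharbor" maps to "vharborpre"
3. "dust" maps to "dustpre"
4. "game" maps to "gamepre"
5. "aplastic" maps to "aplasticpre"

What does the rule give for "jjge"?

The rule is to append "pre".
So "jjge" becomes "jjgepre".

jjgepre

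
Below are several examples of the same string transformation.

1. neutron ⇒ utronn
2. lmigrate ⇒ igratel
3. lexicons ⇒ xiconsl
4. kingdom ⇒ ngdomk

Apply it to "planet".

anetp

The pattern: move the first 2 characters to the end (rotate left by 2), then delete the last character.
For "planet" the result is "anetp".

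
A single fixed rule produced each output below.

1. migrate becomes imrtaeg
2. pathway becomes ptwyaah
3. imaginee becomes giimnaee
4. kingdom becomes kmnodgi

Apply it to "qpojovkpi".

ooppqvijk

Rule — sort the characters into alphabetical order, then move the first 3 characters to the end (rotate left by 3).
For "qpojovkpi", step one produces "ijkooppqv"; step two turns that into "ooppqvijk".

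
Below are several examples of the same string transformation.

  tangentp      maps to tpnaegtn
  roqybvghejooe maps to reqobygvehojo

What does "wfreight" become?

Looking at the pairs, the operation is to move the last character to the front, then swap each adjacent pair of characters (1↔2, 3↔4, ...).
Starting from "wfreight": after the first operation, "twfreigh"; after the second, "wtrfiehg".
(Check on "roqybvghejooe": → "eroqybvghejoo" → "reqobygvehojo" ✓)

wtrfiehg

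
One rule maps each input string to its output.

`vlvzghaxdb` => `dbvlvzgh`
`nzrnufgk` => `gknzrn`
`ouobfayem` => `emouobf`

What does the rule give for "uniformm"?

mmunif

In each case the input is transformed by: move the last 2 characters to the front (rotate right by 2), then delete the last 2 characters.
For "uniformm", step one produces "mmunifor"; step two turns that into "mmunif".
(Check on "vlvzghaxdb": → "dbvlvzghax" → "dbvlvzgh" ✓)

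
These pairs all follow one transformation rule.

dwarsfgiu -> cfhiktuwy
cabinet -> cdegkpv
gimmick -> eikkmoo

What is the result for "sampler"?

cgnortu

Each output is the input with this applied: shift every letter 2 places forward in the alphabet (wrapping around), then sort the characters into alphabetical order.
Starting from "sampler": after the first operation, "ucorngt"; after the second, "cgnortu".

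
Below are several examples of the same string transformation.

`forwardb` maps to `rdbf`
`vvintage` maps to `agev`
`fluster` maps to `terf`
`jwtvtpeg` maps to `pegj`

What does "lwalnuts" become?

In each case the input is transformed by: move the last 3 characters to the front (rotate right by 3), then keep only the first 4 characters.
On "lwalnuts" that produces "utsl".

utsl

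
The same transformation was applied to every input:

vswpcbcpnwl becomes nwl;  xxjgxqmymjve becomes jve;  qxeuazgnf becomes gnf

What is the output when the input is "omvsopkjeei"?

The transformation: keep only the last 3 characters.
So "omvsopkjeei" becomes "eei".

eei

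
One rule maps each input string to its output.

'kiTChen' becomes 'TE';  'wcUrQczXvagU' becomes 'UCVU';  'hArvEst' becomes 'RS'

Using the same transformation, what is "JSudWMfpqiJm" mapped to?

Rule — keep one character in every 3, starting at position 3 (positions 3rd, 6th, 9th, ...), then convert every letter to uppercase.
On "JSudWMfpqiJm": the first step gives "uMqm", and the second then gives "UMQM".

UMQM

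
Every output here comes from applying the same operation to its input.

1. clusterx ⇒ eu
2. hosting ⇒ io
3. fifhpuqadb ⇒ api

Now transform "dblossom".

sl

Rule — reverse the string, then keep one character in every 3, starting at position 3 (positions 3rd, 6th, 9th, ...).
"dblossom" → "mossolbd" → "sl".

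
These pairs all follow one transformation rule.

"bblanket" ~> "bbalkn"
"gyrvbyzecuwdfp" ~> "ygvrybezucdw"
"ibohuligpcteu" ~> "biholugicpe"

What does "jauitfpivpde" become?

What's happening: swap each adjacent pair of characters (1↔2, 3↔4, ...), then delete the last 2 characters.
"jauitfpivpde" → "ajiuftippved" → "ajiuftippv".
(Check on "gyrvbyzecuwdfp": → "ygvrybezucdwpf" → "ygvrybezucdw" ✓)

ajiuftippv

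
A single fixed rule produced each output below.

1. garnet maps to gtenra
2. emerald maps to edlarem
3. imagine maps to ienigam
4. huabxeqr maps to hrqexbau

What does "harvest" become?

htsevra

Rule — move the first character to the end, then reverse the string.
Applying both steps to "harvest": "arvesth", then "htsevra".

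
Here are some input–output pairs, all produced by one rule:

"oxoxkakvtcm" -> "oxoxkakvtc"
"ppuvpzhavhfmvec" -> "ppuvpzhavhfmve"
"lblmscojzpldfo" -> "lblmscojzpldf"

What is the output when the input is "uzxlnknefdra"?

uzxlnknefdr

What's happening: delete the last character.
On "uzxlnknefdra" that produces "uzxlnknefdr".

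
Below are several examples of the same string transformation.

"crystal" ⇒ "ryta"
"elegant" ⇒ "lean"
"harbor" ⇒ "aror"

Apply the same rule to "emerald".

Rule — double every character, then keep one character in every 3, starting at position 3 (positions 3rd, 6th, 9th, ...).
Working it through for "emerald": intermediate "eemmeerraalldd", final "meal".

meal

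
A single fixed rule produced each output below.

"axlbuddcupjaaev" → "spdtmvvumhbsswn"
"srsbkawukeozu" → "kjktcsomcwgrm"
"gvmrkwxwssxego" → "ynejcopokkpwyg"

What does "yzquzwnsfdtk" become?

qrimrofkxvlc

The rule is to shift every letter 8 places backward in the alphabet (wrapping around).
"yzquzwnsfdtk" → "qrimrofkxvlc".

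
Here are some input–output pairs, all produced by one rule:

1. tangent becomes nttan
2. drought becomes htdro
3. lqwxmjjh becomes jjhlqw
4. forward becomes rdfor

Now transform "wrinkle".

lewri

Looking at the pairs, the operation is to move the first 3 characters to the end (rotate left by 3), then delete the first 2 characters.
For "wrinkle", step one produces "nklewri"; step two turns that into "lewri".
(Check on "lqwxmjjh": → "xmjjhlqw" → "jjhlqw" ✓)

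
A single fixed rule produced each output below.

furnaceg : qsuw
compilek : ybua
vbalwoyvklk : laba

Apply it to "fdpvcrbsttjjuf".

The rule is to shift every letter 10 places backward in the alphabet (wrapping around), then keep only the last 4 characters.
Applying both steps to "fdpvcrbsttjjuf": "vtflshrijjzzkv", then "zzkv".

zzkv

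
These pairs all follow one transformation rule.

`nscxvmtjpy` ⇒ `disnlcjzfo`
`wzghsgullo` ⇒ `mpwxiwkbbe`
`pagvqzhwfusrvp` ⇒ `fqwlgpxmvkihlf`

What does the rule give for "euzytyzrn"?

The transformation: shift every letter 10 places backward in the alphabet (wrapping around).
Doing the same to "euzytyzrn": "ukpojophd".

ukpojophd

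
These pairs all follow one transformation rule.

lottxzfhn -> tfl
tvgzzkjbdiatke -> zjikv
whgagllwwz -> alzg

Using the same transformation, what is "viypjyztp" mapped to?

Each output is the input with this applied: move the first 3 characters to the end (rotate left by 3), then keep one character in every 3, starting at position 1 (positions 1st, 4th, 7th, ...).
"viypjyztp" → "pjyztpviy" → "pzv".

pzv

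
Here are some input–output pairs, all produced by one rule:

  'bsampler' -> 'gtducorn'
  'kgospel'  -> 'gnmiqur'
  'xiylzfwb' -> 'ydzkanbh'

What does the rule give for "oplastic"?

Rule — shift every letter 2 places forward in the alphabet (wrapping around), then move the last 2 characters to the front (rotate right by 2).
For "oplastic", step one produces "qrncuvke"; step two turns that into "keqrncuv".

keqrncuv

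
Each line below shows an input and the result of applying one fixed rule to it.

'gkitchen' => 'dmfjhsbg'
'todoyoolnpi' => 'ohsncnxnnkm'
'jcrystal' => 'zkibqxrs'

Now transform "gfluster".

dqfektrs

The rule is to shift every letter 1 place backward in the alphabet (wrapping around), then move the last 2 characters to the front (rotate right by 2).
Starting from "gfluster": after the first operation, "fektrsdq"; after the second, "dqfektrs".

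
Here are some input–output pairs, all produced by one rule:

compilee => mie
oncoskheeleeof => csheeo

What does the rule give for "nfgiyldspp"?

gydp

The transformation: keep every other character starting from the first (positions 1st, 3rd, 5th, ...), then delete the first character.
On "nfgiyldspp": the first step gives "ngydp", and the second then gives "gydp".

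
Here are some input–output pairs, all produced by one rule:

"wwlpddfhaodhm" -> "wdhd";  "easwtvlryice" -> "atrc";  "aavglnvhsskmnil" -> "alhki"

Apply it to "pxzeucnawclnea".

xuala

Rule — keep one character in every 3, starting at position 2 (positions 2nd, 5th, 8th, ...).
"pxzeucnawclnea" → "xuala".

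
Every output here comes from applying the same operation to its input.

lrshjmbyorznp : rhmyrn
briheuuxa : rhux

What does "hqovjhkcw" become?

In each case the input is transformed by: keep every other character starting from the second (positions 2nd, 4th, 6th, ...).
For "hqovjhkcw" the result is "qvhc".

qvhc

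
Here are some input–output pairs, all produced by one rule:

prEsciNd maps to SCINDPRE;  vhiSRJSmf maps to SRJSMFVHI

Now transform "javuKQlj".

UKQLJJAV

The transformation: move the first 3 characters to the end (rotate left by 3), then convert every letter to uppercase.
Starting from "javuKQlj": after the first operation, "uKQljjav"; after the second, "UKQLJJAV".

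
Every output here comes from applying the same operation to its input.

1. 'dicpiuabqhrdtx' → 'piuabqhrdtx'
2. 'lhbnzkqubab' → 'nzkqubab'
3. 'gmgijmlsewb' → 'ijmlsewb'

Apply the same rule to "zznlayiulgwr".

The pattern: delete the first 3 characters.
For "zznlayiulgwr" the result is "layiulgwr".

layiulgwr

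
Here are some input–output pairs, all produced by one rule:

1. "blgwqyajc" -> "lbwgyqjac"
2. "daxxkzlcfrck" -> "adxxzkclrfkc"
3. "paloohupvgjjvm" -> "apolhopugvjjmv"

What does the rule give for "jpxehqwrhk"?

pjexqhrwkh

What's happening: swap each adjacent pair of characters (1↔2, 3↔4, ...).
On "jpxehqwrhk" that produces "pjexqhrwkh".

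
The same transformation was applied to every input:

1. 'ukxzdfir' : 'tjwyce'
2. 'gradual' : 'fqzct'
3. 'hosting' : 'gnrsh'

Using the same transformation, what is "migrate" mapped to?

lhfqz

Rule — delete the last 2 characters, then shift every letter 1 place backward in the alphabet (wrapping around).
"migrate" → "migra" → "lhfqz".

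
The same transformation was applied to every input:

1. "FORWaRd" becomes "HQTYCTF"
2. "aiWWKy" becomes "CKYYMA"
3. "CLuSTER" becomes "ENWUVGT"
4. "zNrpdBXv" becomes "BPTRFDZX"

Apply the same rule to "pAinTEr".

RCKPVGT

The rule is to shift every letter 2 places forward in the alphabet (wrapping around), then convert every letter to uppercase.
"pAinTEr" → "rCkpVGt" → "RCKPVGT".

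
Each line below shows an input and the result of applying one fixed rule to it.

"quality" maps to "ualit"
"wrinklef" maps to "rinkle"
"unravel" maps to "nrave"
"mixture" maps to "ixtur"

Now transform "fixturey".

ixture

In each case the input is transformed by: move the first character to the end, then delete the last 2 characters.
Applying both steps to "fixturey": "ixtureyf", then "ixture".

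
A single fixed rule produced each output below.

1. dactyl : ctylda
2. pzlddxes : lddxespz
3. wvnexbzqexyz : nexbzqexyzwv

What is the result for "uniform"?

What's happening: move the first 2 characters to the end (rotate left by 2).
Doing the same to "uniform": "iformun".

iformun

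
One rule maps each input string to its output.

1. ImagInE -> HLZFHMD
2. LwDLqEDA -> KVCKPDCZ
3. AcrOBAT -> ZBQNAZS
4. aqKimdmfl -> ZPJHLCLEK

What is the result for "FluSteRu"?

EKTRSDQT

What's happening: shift every letter 1 place backward in the alphabet (wrapping around), then convert every letter to uppercase.
Starting from "FluSteRu": after the first operation, "EktRsdQt"; after the second, "EKTRSDQT".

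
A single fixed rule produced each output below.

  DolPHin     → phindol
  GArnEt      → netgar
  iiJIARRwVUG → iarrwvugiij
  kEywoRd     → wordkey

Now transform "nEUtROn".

tronneu

The pattern: move the first 3 characters to the end (rotate left by 3), then convert every letter to lowercase.
On "nEUtROn": the first step gives "tROnnEU", and the second then gives "tronneu".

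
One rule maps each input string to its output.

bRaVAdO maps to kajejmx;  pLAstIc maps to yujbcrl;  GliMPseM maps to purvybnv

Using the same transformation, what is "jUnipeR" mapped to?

Each output is the input with this applied: shift every letter 9 places forward in the alphabet (wrapping around), then convert every letter to lowercase.
Working it through for "jUnipeR": intermediate "sDwrynA", final "sdwryna".

sdwryna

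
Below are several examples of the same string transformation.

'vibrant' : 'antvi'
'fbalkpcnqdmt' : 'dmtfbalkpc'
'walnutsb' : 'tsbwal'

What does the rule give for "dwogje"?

Rule — move the last 3 characters to the front (rotate right by 3), then delete the last 2 characters.
So "dwogje" becomes "gjed".

gjed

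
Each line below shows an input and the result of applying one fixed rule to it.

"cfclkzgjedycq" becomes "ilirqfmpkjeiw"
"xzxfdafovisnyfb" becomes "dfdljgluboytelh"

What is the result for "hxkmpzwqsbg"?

Each output is the input with this applied: shift every letter 6 places forward in the alphabet (wrapping around).
So "hxkmpzwqsbg" becomes "ndqsvfcwyhm".

ndqsvfcwyhm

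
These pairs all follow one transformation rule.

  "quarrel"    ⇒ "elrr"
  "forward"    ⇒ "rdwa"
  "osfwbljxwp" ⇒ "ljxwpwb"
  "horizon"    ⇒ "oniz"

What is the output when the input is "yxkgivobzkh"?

vobzkhgi

Looking at the pairs, the operation is to delete the first 3 characters, then move the first 2 characters to the end (rotate left by 2).
Starting from "yxkgivobzkh": after the first operation, "givobzkh"; after the second, "vobzkhgi".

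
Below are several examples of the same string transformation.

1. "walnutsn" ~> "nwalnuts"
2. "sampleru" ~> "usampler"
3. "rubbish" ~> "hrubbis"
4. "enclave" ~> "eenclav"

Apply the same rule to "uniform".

munifor

The rule is to move the last character to the front.
So "uniform" becomes "munifor".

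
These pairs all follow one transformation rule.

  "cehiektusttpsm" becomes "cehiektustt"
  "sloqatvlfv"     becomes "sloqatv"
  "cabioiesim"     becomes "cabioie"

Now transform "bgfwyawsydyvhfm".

What's happening: delete the last 3 characters.
Doing the same to "bgfwyawsydyvhfm": "bgfwyawsydyv".

bgfwyawsydyv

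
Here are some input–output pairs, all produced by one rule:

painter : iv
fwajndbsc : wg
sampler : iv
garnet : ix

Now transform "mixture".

Rule — shift every letter 4 places forward in the alphabet (wrapping around), then keep only the last 2 characters.
"mixture" → "qmbxyvi" → "vi".
(Check on "garnet": → "kevrix" → "ix" ✓)

vi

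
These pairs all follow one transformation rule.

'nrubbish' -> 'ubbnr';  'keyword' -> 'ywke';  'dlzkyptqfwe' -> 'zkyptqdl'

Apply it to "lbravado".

The pattern: delete the last 3 characters, then move the first 2 characters to the end (rotate left by 2).
Working it through for "lbravado": intermediate "lbrav", final "ravlb".

ravlb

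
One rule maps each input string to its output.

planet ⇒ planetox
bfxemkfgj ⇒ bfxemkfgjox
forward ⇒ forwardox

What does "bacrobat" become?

The rule is to append "ox".
On "bacrobat" that produces "bacrobatox".

bacrobatox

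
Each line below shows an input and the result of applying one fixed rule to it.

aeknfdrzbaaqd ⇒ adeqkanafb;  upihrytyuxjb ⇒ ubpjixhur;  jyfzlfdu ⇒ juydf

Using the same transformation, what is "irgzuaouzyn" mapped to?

inrygzzu

Looking at the pairs, the operation is to take characters alternately from the front and the back (1st, last, 2nd, 2nd-last, ...), then delete the last 3 characters.
For "irgzuaouzyn", step one produces "inrygzzuuoa"; step two turns that into "inrygzzu".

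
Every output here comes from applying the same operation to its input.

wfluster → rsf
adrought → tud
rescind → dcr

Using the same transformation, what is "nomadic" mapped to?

can

The rule is to reverse the string, then keep one character in every 3, starting at position 1 (positions 1st, 4th, 7th, ...).
For "nomadic", step one produces "cidamon"; step two turns that into "can".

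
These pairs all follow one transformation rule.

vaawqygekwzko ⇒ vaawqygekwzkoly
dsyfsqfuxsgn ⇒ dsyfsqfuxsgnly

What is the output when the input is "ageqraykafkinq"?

What's happening: append "ly".
"ageqraykafkinq" → "ageqraykafkinqly".

ageqraykafkinqly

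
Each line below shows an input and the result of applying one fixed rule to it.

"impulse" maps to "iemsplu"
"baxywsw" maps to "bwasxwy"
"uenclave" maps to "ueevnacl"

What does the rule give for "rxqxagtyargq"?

Looking at the pairs, the operation is to take characters alternately from the front and the back (1st, last, 2nd, 2nd-last, ...).
On "rxqxagtyargq" that produces "rqxgqrxaaygt".

rqxgqrxaaygt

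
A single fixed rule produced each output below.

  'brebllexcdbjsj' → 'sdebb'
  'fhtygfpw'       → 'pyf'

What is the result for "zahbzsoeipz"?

Looking at the pairs, the operation is to reverse the string, then keep one character in every 3, starting at position 2 (positions 2nd, 5th, 8th, ...).
Applying both steps to "zahbzsoeipz": "zpieoszbhaz", then "pobz".

pobz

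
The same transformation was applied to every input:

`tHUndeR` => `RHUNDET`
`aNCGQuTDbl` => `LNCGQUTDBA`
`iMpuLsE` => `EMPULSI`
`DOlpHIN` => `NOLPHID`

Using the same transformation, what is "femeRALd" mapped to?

DEMERALF

Each output is the input with this applied: swap the first and last characters, then convert every letter to uppercase.
Working it through for "femeRALd": intermediate "demeRALf", final "DEMERALF".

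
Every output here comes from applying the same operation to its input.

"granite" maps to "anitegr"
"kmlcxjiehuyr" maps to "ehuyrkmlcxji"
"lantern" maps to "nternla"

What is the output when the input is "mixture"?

xturemi

The transformation: move the last 3 characters to the front (rotate right by 3), then move the last 2 characters to the front (rotate right by 2).
"mixture" → "uremixt" → "xturemi".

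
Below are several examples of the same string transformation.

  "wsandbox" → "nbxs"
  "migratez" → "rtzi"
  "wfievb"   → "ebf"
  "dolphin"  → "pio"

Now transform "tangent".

gna

Rule — keep every other character starting from the second (positions 2nd, 4th, 6th, ...), then move the first character to the end.
Applying both steps to "tangent": "agn", then "gna".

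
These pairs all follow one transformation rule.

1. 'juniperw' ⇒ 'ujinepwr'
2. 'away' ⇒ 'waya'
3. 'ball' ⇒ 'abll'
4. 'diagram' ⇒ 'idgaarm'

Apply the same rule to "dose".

odes

Each output is the input with this applied: swap each adjacent pair of characters (1↔2, 3↔4, ...).
"dose" → "odes".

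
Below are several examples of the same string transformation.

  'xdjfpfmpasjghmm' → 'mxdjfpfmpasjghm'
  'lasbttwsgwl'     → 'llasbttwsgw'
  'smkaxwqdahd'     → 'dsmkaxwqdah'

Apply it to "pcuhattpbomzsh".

hpcuhattpbomzs

What's happening: move the last character to the front.
Doing the same to "pcuhattpbomzsh": "hpcuhattpbomzs".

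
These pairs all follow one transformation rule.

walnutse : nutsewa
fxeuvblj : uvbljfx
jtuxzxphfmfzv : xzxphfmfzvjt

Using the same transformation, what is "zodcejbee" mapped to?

Looking at the pairs, the operation is to move the first 2 characters to the end (rotate left by 2), then delete the first character.
On "zodcejbee": the first step gives "dcejbeezo", and the second then gives "cejbeezo".

cejbeezo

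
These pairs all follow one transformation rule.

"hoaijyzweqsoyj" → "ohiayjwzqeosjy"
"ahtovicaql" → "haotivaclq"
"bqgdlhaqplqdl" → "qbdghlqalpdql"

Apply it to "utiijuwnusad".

tuiiujnwsuda

Each output is the input with this applied: swap each adjacent pair of characters (1↔2, 3↔4, ...).
So "utiijuwnusad" becomes "tuiiujnwsuda".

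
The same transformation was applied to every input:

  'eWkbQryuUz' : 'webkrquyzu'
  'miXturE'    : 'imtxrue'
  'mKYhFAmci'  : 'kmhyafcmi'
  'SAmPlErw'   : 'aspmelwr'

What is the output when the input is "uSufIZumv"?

sufuzimuv

What's happening: swap each adjacent pair of characters (1↔2, 3↔4, ...), then convert every letter to lowercase.
Doing the same to "uSufIZumv": "sufuzimuv".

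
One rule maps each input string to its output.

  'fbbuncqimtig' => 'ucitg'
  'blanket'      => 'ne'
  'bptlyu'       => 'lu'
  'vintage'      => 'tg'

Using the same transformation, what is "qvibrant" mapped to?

Looking at the pairs, the operation is to keep every other character starting from the second (positions 2nd, 4th, 6th, ...), then delete the first character.
For "qvibrant" the result is "bat".
(Check on "bptlyu": → "plu" → "lu" ✓)

bat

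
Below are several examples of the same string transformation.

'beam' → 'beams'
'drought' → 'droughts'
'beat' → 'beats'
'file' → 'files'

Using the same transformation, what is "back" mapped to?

Each output is the input with this applied: append "s".
For "back" the result is "backs".

backs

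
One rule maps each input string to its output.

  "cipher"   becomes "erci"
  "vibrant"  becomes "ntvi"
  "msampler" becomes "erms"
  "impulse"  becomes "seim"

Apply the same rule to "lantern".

rnla

What's happening: move the first 2 characters to the end (rotate left by 2), then keep only the last 4 characters.
For "lantern", step one produces "nternla"; step two turns that into "rnla".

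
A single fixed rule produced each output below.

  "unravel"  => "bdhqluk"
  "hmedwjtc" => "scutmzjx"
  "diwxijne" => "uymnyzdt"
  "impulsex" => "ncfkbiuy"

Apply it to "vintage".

The rule is to shift every letter 10 places backward in the alphabet (wrapping around), then swap the first and last characters.
"vintage" → "lydjqwu" → "uydjqwl".

uydjqwl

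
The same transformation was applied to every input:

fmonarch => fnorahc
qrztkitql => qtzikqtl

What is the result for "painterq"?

What's happening: swap each adjacent pair of characters (1↔2, 3↔4, ...), then delete the first character.
Starting from "painterq": after the first operation, "apnietqr"; after the second, "pnietqr".

pnietqr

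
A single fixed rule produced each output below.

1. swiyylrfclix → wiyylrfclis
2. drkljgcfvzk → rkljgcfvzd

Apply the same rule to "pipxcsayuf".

Each output is the input with this applied: swap the first and last characters, then delete the first character.
Working it through for "pipxcsayuf": intermediate "fipxcsayup", final "ipxcsayup".

ipxcsayup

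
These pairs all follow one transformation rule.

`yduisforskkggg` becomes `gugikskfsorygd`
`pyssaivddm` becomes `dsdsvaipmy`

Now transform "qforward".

What's happening: take characters alternately from the front and the back (1st, last, 2nd, 2nd-last, ...), then move the first 3 characters to the end (rotate left by 3).
For "qforward" the result is "roarwqdf".
(Check on "pyssaivddm": → "pmydsdsvai" → "dsdsvaipmy" ✓)

roarwqdf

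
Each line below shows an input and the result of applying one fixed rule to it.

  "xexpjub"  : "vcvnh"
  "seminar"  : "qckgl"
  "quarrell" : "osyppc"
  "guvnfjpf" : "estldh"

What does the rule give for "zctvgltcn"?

In each case the input is transformed by: delete the last 2 characters, then shift every letter 2 places backward in the alphabet (wrapping around).
On "zctvgltcn": the first step gives "zctvglt", and the second then gives "xartejr".

xartejr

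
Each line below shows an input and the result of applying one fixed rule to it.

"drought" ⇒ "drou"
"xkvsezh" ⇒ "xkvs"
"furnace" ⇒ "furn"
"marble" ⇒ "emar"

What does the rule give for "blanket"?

The pattern: move the last 3 characters to the front (rotate right by 3), then keep only the last 4 characters.
"blanket" → "blan".

blan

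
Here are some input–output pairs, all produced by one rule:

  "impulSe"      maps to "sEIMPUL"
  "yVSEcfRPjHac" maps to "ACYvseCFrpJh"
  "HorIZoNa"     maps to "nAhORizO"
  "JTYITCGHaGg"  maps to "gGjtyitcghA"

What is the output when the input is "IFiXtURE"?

reifIxTu

The transformation: flip the case of every letter, then move the last 2 characters to the front (rotate right by 2).
For "IFiXtURE", step one produces "ifIxTure"; step two turns that into "reifIxTu".
(Check on "impulSe": → "IMPULsE" → "sEIMPUL" ✓)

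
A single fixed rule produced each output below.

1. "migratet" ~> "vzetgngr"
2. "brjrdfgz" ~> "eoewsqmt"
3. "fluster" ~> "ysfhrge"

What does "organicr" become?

ebntvaep

Looking at the pairs, the operation is to swap each adjacent pair of characters (1↔2, 3↔4, ...), then shift every letter 13 places forward in the alphabet (wrapping around) — i.e. ROT13.
Applying that to "organicr" gives "ebntvaep".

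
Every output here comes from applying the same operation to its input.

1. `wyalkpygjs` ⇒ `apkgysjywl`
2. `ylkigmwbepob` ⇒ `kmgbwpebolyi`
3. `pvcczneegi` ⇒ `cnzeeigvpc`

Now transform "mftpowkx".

Looking at the pairs, the operation is to swap each adjacent pair of characters (1↔2, 3↔4, ...), then move the first 3 characters to the end (rotate left by 3).
"mftpowkx" → "twoxkfmp".

twoxkfmp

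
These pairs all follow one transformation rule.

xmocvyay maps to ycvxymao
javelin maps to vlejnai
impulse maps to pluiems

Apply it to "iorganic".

The transformation: take characters alternately from the front and the back (1st, last, 2nd, 2nd-last, ...), then move the last 3 characters to the front (rotate right by 3).
Applying both steps to "iorganic": "icoirnga", then "ngaicoir".

ngaicoir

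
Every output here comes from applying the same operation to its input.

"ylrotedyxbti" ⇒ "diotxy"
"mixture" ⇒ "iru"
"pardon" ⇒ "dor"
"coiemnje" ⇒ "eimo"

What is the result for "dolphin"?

hlo

Looking at the pairs, the operation is to sort the characters into alphabetical order, then keep every other character starting from the second (positions 2nd, 4th, 6th, ...).
For "dolphin", step one produces "dhilnop"; step two turns that into "hlo".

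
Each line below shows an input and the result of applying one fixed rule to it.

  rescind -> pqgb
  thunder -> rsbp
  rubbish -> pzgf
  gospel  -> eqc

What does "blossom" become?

zmqk

Looking at the pairs, the operation is to shift every letter 2 places backward in the alphabet (wrapping around), then keep every other character starting from the first (positions 1st, 3rd, 5th, ...).
Applying both steps to "blossom": "zjmqqmk", then "zmqk".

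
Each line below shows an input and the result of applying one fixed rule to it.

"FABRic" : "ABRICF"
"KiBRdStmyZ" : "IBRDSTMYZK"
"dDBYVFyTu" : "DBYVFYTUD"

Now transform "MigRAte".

The rule is to move the first character to the end, then convert every letter to uppercase.
So "MigRAte" becomes "IGRATEM".
(Check on "FABRic": → "ABRicF" → "ABRICF" ✓)

IGRATEM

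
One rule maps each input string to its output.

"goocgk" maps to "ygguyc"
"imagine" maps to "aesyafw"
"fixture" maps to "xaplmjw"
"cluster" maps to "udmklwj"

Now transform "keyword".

cwqogjv

The transformation: shift every letter 8 places backward in the alphabet (wrapping around).
So "keyword" becomes "cwqogjv".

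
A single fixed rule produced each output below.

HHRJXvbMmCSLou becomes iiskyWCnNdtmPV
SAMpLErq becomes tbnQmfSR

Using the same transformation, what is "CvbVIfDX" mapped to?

dWCwjGey

Rule — shift every letter 1 place forward in the alphabet (wrapping around), then flip the case of every letter.
For "CvbVIfDX", step one produces "DwcWJgEY"; step two turns that into "dWCwjGey".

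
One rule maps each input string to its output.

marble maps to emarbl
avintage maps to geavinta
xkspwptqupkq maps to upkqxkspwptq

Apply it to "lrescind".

ndlresci

In each case the input is transformed by: swap the front and back halves of the string, then move the first 2 characters to the end (rotate left by 2).
Working it through for "lrescind": intermediate "cindlres", final "ndlresci".
(Check on "marble": → "blemar" → "emarbl" ✓)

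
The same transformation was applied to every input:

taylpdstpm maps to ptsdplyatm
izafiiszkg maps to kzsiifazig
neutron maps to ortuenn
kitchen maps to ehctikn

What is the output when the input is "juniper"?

epinujr

What's happening: move the last character to the front, then reverse the string.
Starting from "juniper": after the first operation, "rjunipe"; after the second, "epinujr".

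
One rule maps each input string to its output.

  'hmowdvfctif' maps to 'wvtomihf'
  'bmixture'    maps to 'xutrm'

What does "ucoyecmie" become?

Rule — sort the characters into reverse alphabetical order, then delete the last 3 characters.
Applying both steps to "ucoyecmie": "yuomieecc", then "yuomie".

yuomie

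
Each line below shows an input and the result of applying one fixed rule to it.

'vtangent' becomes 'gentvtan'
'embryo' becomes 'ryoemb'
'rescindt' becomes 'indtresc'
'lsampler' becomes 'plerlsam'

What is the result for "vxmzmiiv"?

miivvxmz

The pattern: swap the front and back halves of the string.
"vxmzmiiv" → "miivvxmz".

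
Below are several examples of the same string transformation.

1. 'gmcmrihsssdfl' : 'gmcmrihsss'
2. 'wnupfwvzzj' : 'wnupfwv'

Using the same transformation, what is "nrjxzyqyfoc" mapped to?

nrjxzyqy

Rule — delete the last 3 characters.
On "nrjxzyqyfoc" that produces "nrjxzyqy".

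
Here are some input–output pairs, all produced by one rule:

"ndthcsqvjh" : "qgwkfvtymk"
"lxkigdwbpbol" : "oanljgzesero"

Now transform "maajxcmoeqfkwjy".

What's happening: shift every letter 3 places forward in the alphabet (wrapping around).
Applying that to "maajxcmoeqfkwjy" gives "pddmafprhtinzmb".

pddmafprhtinzmb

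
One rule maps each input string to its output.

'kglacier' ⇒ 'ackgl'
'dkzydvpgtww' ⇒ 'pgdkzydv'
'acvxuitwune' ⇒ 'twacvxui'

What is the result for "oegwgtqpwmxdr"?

Each output is the input with this applied: delete the last 3 characters, then move the last 2 characters to the front (rotate right by 2).
Applying both steps to "oegwgtqpwmxdr": "oegwgtqpwm", then "wmoegwgtqp".

wmoegwgtqp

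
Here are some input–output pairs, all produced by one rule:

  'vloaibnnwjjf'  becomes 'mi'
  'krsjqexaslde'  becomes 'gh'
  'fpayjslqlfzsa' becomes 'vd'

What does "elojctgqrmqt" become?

tw

The rule is to shift every letter 3 places forward in the alphabet (wrapping around), then keep only the last 2 characters.
On "elojctgqrmqt": the first step gives "hormfwjtuptw", and the second then gives "tw".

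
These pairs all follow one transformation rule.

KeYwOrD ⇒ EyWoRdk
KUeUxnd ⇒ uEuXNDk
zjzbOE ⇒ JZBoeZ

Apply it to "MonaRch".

ONArCHm

Each output is the input with this applied: move the first character to the end, then flip the case of every letter.
On "MonaRch": the first step gives "onaRchM", and the second then gives "ONArCHm".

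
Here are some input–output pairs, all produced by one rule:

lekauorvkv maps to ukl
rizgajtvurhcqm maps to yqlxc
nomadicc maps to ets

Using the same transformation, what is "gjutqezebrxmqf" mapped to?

The transformation: keep one character in every 3, starting at position 2 (positions 2nd, 5th, 8th, ...), then shift every letter 10 places backward in the alphabet (wrapping around).
On "gjutqezebrxmqf": the first step gives "jqexf", and the second then gives "zgunv".

zgunv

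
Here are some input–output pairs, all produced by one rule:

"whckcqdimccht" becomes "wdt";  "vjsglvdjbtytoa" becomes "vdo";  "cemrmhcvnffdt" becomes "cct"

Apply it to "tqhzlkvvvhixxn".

Each output is the input with this applied: keep every other character starting from the first (positions 1st, 3rd, 5th, ...), then keep one character in every 3, starting at position 1 (positions 1st, 4th, 7th, ...).
For "tqhzlkvvvhixxn", step one produces "thlvvix"; step two turns that into "tvx".

tvx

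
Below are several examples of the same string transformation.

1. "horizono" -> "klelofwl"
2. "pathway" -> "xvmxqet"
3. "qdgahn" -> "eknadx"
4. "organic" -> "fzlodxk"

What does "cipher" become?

In each case the input is transformed by: shift every letter 3 places backward in the alphabet (wrapping around), then move the last 2 characters to the front (rotate right by 2).
"cipher" → "zfmebo" → "bozfme".

bozfme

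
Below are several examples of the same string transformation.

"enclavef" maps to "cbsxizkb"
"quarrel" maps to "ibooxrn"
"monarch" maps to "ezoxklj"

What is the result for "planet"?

qbkxim

The transformation: reverse the string, then shift every letter 3 places backward in the alphabet (wrapping around).
"planet" → "tenalp" → "qbkxim".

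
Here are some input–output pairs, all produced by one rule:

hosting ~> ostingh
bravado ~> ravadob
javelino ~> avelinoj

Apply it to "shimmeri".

himmeris

Each output is the input with this applied: move the first character to the end.
"shimmeri" → "himmeris".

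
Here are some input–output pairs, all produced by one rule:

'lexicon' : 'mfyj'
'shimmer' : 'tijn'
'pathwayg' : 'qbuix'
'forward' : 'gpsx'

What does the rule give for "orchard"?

The transformation: delete the last 3 characters, then shift every letter 1 place forward in the alphabet (wrapping around).
Starting from "orchard": after the first operation, "orch"; after the second, "psdi".

psdi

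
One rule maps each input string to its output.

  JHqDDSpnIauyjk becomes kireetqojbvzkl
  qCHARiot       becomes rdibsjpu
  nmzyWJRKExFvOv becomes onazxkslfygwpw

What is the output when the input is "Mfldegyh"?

ngmefhzi

The rule is to shift every letter 1 place forward in the alphabet (wrapping around), then convert every letter to lowercase.
Starting from "Mfldegyh": after the first operation, "Ngmefhzi"; after the second, "ngmefhzi".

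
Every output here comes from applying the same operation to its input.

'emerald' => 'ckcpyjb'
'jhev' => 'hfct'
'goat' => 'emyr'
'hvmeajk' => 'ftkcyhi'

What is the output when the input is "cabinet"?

ayzglcr

What's happening: shift every letter 2 places backward in the alphabet (wrapping around).
So "cabinet" becomes "ayzglcr".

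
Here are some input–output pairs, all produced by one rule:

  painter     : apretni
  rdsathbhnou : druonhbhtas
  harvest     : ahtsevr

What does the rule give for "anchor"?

narohc

What's happening: reverse the string, then move the last 2 characters to the front (rotate right by 2).
"anchor" → "rohcna" → "narohc".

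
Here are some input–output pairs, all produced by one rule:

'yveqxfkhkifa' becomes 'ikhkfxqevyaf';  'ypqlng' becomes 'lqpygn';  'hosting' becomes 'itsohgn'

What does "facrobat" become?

The pattern: move the last 2 characters to the front (rotate right by 2), then reverse the string.
Applying that to "facrobat" gives "borcafta".

borcafta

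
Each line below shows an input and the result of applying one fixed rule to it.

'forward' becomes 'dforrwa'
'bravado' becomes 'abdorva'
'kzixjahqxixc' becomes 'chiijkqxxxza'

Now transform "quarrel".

elqrrua

Looking at the pairs, the operation is to sort the characters into alphabetical order, then move the first character to the end.
Working it through for "quarrel": intermediate "aelqrru", final "elqrrua".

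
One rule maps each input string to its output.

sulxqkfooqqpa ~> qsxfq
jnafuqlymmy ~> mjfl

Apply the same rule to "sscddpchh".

Looking at the pairs, the operation is to move the last 3 characters to the front (rotate right by 3), then keep one character in every 3, starting at position 1 (positions 1st, 4th, 7th, ...).
"sscddpchh" → "chhsscddp" → "csd".
(Check on "sulxqkfooqqpa": → "qpasulxqkfooq" → "qsxfq" ✓)

csd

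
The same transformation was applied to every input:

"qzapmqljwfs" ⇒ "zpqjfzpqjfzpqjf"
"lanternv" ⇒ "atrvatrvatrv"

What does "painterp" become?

The transformation: keep every other character starting from the second (positions 2nd, 4th, 6th, ...), then write the whole string 3 times in a row.
"painterp" → "anep" → "anepanepanep".

anepanepanep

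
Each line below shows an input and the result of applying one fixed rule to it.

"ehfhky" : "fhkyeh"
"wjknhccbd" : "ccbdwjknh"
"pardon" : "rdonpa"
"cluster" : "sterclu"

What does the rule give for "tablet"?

bletta

The pattern: move the last character to the front, then move the last 3 characters to the front (rotate right by 3).
On "tablet": the first step gives "ttable", and the second then gives "bletta".
(Check on "cluster": → "rcluste" → "sterclu" ✓)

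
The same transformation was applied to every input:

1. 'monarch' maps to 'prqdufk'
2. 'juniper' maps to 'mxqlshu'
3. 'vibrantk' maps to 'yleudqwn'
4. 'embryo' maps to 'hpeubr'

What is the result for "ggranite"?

jjudqlwh

Rule — shift every letter 3 places forward in the alphabet (wrapping around).
Applying that to "ggranite" gives "jjudqlwh".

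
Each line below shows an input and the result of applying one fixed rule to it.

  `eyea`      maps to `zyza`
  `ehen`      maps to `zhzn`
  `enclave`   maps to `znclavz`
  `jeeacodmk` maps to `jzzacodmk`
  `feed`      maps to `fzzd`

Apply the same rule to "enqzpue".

znqzpuz

What's happening: replace every "e" with "z".
"enqzpue" → "znqzpuz".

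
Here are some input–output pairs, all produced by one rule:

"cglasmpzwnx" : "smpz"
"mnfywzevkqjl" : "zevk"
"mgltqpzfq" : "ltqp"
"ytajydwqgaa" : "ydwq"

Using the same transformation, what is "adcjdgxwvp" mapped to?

jdgx

Rule — delete the last 3 characters, then keep only the last 4 characters.
For "adcjdgxwvp", step one produces "adcjdgx"; step two turns that into "jdgx".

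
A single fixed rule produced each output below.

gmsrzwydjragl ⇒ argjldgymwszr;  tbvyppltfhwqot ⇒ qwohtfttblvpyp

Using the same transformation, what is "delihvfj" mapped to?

vhfijlde

What's happening: move the last 3 characters to the front (rotate right by 3), then take characters alternately from the front and the back (1st, last, 2nd, 2nd-last, ...).
So "delihvfj" becomes "vhfijlde".
(Check on "gmsrzwydjragl": → "aglgmsrzwydjr" → "argjldgymwszr" ✓)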